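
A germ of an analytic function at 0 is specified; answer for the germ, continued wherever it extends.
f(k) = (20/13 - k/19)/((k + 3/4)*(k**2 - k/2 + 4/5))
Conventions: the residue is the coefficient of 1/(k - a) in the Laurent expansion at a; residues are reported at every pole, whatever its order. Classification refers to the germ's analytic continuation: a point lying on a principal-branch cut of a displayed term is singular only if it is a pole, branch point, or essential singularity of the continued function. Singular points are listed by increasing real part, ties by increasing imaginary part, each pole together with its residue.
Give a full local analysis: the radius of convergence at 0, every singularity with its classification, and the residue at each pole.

Denominator factor (k + 3/4): pole of order 1 at -3/4, modulus 3/4.
Denominator factor (k**2 - k/2 + 4/5): discriminant -59/20, complex-conjugate roots (1/4) + ((1/20)*sqrt(295))*i and (1/4) - ((1/20)*sqrt(295))*i; poles of order 1, moduli (2/5)*sqrt(5) and (2/5)*sqrt(5).
The radius of convergence is the smallest modulus among the singular points: 3/4.
At the order-1 pole -3/4 set g(k) = (k - (-3/4))*f(k) = (20/13 - k/19)/(k**2 - k/2 + 4/5).
Simple pole: residue = g(a) at a = -3/4, which is 31180/34333.
The factor k**2 - k/2 + 4/5 splits as (k - a)(k - a') with a = (1/4) - ((1/20)*sqrt(295))*i, a' = (1/4) + ((1/20)*sqrt(295))*i. At the order-1 pole a set g(k) = (k - a)*f(k) = [(20/13 - k/19)/(k + 3/4)] / (k - a').
Simple pole: residue = g(a) at a = (1/4) - ((1/20)*sqrt(295))*i, which is (-15590/34333) + ((58746/2025647)*sqrt(295))*i.
The factor k**2 - k/2 + 4/5 splits as (k - a)(k - a') with a = (1/4) + ((1/20)*sqrt(295))*i, a' = (1/4) - ((1/20)*sqrt(295))*i. At the order-1 pole a set g(k) = (k - a)*f(k) = [(20/13 - k/19)/(k + 3/4)] / (k - a').
Simple pole: residue = g(a) at a = (1/4) + ((1/20)*sqrt(295))*i, which is (-15590/34333) - ((58746/2025647)*sqrt(295))*i.
List the singular points by increasing real part (a conjugate pair: the negative imaginary part first).

Radius of convergence at 0: 3/4.
At -3/4: a pole of order 1; residue 31180/34333.
At (1/4) - ((1/20)*sqrt(295))*i: a pole of order 1; residue (-15590/34333) + ((58746/2025647)*sqrt(295))*i.
At (1/4) + ((1/20)*sqrt(295))*i: a pole of order 1; residue (-15590/34333) - ((58746/2025647)*sqrt(295))*i.


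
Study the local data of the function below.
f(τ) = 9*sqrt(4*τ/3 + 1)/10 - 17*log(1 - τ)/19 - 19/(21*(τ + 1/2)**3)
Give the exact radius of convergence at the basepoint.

Denominator factor (τ + 1/2)^3: pole of order 3 at -1/2, modulus 1/2.
Branch term (-17/19)*log(1 - τ/(1)): its argument vanishes at τ = 1, a logarithmic branch point, modulus 1.
Branch term (9/10)*sqrt(1 - τ/(-3/4)): its argument vanishes at τ = -3/4, a square-root branch point, modulus 3/4.
The radius of convergence is the smallest modulus among the singular points: 1/2.

The radius of convergence is 1/2.


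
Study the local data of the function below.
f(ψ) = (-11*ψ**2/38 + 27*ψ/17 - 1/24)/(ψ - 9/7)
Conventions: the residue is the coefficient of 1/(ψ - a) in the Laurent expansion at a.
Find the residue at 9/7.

The residue is 578065/379848.

At the order-1 pole 9/7 set g(ψ) = (ψ - (9/7))*f(ψ) = -11*ψ**2/38 + 27*ψ/17 - 1/24.
Simple pole: residue = g(a) at a = 9/7, which is 578065/379848.


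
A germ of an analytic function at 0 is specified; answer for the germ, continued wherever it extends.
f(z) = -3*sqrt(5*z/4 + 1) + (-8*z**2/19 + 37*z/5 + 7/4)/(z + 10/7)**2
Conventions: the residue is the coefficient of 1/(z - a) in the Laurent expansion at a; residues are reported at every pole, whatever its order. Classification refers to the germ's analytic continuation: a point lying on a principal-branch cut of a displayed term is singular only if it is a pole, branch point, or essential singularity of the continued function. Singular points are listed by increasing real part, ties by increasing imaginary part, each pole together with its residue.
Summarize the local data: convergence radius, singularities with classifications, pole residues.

Radius of convergence at 0: 4/5.
At -10/7: a pole of order 2; residue 5721/665.
At -4/5: an algebraic (square-root) branch point.

Denominator factor (z + 10/7)^2: pole of order 2 at -10/7, modulus 10/7.
Branch term (-3)*sqrt(1 - z/(-4/5)): its argument vanishes at z = -4/5, a square-root branch point, modulus 4/5.
The radius of convergence is the smallest modulus among the singular points: 4/5.
The branch term is analytic at -10/7 and contributes nothing to the residue; only the rational part matters.
At the order-2 pole -10/7 set g(z) = (z - (-10/7))^2*(rational part) = -8*z**2/19 + 37*z/5 + 7/4.
Order-2 pole: residue = g'(a); g'(-10/7) = 5721/665, so the residue is 5721/665.
List the singular points by increasing real part (a conjugate pair: the negative imaginary part first).


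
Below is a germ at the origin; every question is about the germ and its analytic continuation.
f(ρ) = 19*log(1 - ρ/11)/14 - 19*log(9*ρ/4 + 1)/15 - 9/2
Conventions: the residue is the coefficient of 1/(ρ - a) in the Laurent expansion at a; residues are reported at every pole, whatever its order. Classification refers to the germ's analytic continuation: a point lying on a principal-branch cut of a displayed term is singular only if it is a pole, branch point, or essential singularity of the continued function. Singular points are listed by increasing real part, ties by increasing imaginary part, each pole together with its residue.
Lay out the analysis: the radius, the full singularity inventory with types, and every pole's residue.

Radius of convergence at 0: 4/9.
At -4/9: a logarithmic branch point.
At 11: a logarithmic branch point.

Branch term (19/14)*log(1 - ρ/(11)): its argument vanishes at ρ = 11, a logarithmic branch point, modulus 11.
Branch term (-19/15)*log(1 - ρ/(-4/9)): its argument vanishes at ρ = -4/9, a logarithmic branch point, modulus 4/9.
The radius of convergence is the smallest modulus among the singular points: 4/9.
List the singular points by increasing real part (a conjugate pair: the negative imaginary part first).


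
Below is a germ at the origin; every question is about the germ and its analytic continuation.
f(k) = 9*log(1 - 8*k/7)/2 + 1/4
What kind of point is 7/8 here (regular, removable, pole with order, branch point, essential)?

The term (9/2)*log(1 - k/(7/8)) has argument 1 - 7/8/(7/8) = 0 at 7/8: a logarithmic (infinitely-sheeted) branch point; the remaining terms are analytic or single-valued there.

The point is a logarithmic branch point.


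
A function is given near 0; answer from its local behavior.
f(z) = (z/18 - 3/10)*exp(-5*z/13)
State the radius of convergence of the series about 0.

The factor exp(-5*z/13) is entire and contributes no finite singular point.
The polynomial part has no poles.
No finite singular points: the Taylor series at 0 converges everywhere.

The radius of convergence is infinite.


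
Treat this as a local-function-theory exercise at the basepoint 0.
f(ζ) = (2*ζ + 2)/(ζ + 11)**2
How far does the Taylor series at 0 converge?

Denominator factor (ζ + 11)^2: pole of order 2 at -11, modulus 11.
The radius of convergence is the smallest modulus among the singular points: 11.

The radius of convergence is 11.


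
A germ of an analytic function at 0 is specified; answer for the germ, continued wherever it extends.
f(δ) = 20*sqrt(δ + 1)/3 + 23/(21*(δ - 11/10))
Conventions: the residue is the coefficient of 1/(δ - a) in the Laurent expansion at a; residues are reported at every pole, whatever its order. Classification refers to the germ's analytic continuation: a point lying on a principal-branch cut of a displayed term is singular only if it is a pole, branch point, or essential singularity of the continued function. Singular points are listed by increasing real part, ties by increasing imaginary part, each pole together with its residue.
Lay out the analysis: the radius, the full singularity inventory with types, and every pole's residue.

Radius of convergence at 0: 1.
At -1: an algebraic (square-root) branch point.
At 11/10: a pole of order 1; residue 23/21.

Denominator factor (δ - 11/10): pole of order 1 at 11/10, modulus 11/10.
Branch term (20/3)*sqrt(1 - δ/(-1)): its argument vanishes at δ = -1, a square-root branch point, modulus 1.
The radius of convergence is the smallest modulus among the singular points: 1.
The branch term is analytic at 11/10 and contributes nothing to the residue; only the rational part matters.
At the order-1 pole 11/10 set g(δ) = (δ - (11/10))*(rational part) = 23/21.
Simple pole: residue = g(a) at a = 11/10, which is 23/21.
List the singular points by increasing real part (a conjugate pair: the negative imaginary part first).


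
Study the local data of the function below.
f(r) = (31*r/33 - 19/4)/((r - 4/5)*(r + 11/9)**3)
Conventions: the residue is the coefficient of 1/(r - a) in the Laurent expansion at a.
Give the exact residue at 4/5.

At the order-1 pole 4/5 set g(r) = (r - (4/5))*f(r) = (31*r/33 - 19/4)/(r + 11/9)**3.
Simple pole: residue = g(a) at a = 4/5, which is -176175/364364.

The residue is -176175/364364.


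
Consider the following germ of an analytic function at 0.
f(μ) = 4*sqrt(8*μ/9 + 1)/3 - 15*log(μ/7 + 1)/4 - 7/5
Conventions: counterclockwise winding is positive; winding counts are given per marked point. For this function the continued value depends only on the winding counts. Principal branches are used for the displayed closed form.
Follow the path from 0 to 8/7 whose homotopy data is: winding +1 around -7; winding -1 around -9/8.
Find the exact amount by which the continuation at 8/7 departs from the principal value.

The rational part is single-valued and drops out of the difference; each branch term changes only by its own monodromy.
(-15/4)*log(1 - μ/(-7)): each positive loop around -7 adds 2*pi*i to the log, so winding +1 contributes (-15/4)*(1)*2*pi*i = -(15/2)*pi*i.
(4/3)*sqrt(1 - μ/(-9/8)): winding -1 is odd, the square root flips sign, contributing -2*(4/3)*sqrt(1 - (8/7)/(-9/8)) = -2*(4/3)*sqrt(127/63) = -(8/63)*sqrt(889).
Summing the contributions at μ = 8/7 gives (-(8/63)*sqrt(889)) - ((15/2)*pi)*i.

Continued minus principal equals (-(8/63)*sqrt(889)) - ((15/2)*pi)*i.


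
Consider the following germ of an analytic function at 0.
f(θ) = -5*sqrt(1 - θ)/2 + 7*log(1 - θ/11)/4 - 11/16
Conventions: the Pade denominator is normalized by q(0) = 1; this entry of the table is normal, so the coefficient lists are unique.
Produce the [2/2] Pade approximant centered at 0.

Taylor coefficients needed (expand at 0): a_0 = -51/16, a_1 = 12/11, a_2 = 591/1936, a_3 = 19909/127776, a_4 = 365913/3748096.
Write the denominator as Q(θ) = 1 + q1*θ + q2*θ^2. Requiring Q*f - P = O(θ^5) with deg P <= 2 kills the coefficients of θ^3..θ^4 in Q*f:
  θ^3: a_3 + q1*a_2 + q2*a_1 = 0, i.e. 19909/127776 + (591/1936)*q1 + (12/11)*q2 = 0.
  θ^4: a_4 + q1*a_3 + q2*a_2 = 0, i.e. 365913/3748096 + (19909/127776)*q1 + (591/1936)*q2 = 0.
Solving this linear system: q1 = -4859839/6331754, q2 = 360818123/5014749168.
The numerator is Q*f truncated at degree 2: P0 = a_0 = -51/16; P1 = a_1 + q1*a_0 = 358369677/101308064; P2 = a_2 + q1*a_1 + q2*a_0 = -1851230657/2431393536.

The Pade approximant has numerator coefficients [-51/16, 358369677/101308064, -1851230657/2431393536]; denominator coefficients [1, -4859839/6331754, 360818123/5014749168].


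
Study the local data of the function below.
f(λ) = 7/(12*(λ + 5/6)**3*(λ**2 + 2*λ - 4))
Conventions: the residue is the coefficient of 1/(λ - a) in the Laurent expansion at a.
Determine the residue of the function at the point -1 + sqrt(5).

The factor λ**2 + 2*λ - 4 splits as (λ - a)(λ - a') with a = -1 + sqrt(5), a' = -1 - sqrt(5). At the order-1 pole a set g(λ) = (λ - a)*f(λ) = [7/(12*(λ + 5/6)**3)] / (λ - a').
Simple pole: residue = g(a) at a = -1 + sqrt(5), which is 69174/5735339 + (34083/28676695)*sqrt(5).

The residue is 69174/5735339 + (34083/28676695)*sqrt(5).


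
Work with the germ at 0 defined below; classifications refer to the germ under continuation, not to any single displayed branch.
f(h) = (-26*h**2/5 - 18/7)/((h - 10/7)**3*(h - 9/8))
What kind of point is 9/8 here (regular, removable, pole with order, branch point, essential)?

The denominator factor h - 9/8 vanishes at 9/8 and appears to the power 1; the numerator there equals -10251/1120, nonzero, and no other factor vanishes.
Hence a pole whose order is the multiplicity, 1.

The point is a pole of order 1.


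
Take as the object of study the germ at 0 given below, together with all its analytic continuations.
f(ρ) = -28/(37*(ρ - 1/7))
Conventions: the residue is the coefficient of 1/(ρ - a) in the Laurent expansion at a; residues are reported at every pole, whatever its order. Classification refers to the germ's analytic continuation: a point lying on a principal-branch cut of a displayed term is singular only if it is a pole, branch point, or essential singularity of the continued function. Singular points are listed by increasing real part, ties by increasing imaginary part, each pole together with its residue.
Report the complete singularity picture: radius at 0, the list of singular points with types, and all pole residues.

Denominator factor (ρ - 1/7): pole of order 1 at 1/7, modulus 1/7.
The radius of convergence is the smallest modulus among the singular points: 1/7.
At the order-1 pole 1/7 set g(ρ) = (ρ - (1/7))*f(ρ) = -28/37.
Simple pole: residue = g(a) at a = 1/7, which is -28/37.

Radius of convergence at 0: 1/7.
At 1/7: a pole of order 1; residue -28/37.


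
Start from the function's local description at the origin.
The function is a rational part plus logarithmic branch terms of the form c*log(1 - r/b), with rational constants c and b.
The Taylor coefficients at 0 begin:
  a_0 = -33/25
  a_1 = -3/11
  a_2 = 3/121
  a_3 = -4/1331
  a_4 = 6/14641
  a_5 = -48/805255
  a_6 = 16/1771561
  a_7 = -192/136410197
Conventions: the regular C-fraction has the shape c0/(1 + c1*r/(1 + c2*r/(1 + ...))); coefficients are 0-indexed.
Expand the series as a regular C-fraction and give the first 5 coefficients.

The regular C-fraction coefficients are [-33/25, -25/121, 36/121, 1/108, 97/1188].

Taylor coefficients (read off): a_0 = -33/25, a_1 = -3/11, a_2 = 3/121, a_3 = -4/1331, a_4 = 6/14641.
c0 = a_0 = -33/25. Peel one level at a time: if S = 1 + c*r/S' with S'(0) = 1, then c is the r-coefficient of S and S' = c*r/(S - 1).
S_1 = c0/f = 1 + (-25/121)*r + (900/14641)*r^2 + ...; c1 = -25/121.
S_2 = c1*r/(S_1 - 1) = 1 + (36/121)*r + (-1/363)*r^2 + ...; c2 = 36/121.
S_3 = c2*r/(S_2 - 1) = 1 + (1/108)*r + (-97/128304)*r^2 + ...; c3 = 1/108.
S_4 = c3*r/(S_3 - 1) = 1 + (97/1188)*r + ...; c4 = 97/1188.


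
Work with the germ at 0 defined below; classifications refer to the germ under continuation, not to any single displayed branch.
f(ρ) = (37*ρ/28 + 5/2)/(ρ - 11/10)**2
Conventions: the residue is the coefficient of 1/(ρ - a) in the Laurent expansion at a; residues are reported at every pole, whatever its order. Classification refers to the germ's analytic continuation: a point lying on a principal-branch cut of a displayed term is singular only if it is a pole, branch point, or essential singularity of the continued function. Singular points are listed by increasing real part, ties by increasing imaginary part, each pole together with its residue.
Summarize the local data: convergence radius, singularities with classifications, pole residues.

Denominator factor (ρ - 11/10)^2: pole of order 2 at 11/10, modulus 11/10.
The radius of convergence is the smallest modulus among the singular points: 11/10.
At the order-2 pole 11/10 set g(ρ) = (ρ - (11/10))^2*f(ρ) = 37*ρ/28 + 5/2.
Order-2 pole: residue = g'(a); g'(11/10) = 37/28, so the residue is 37/28.

Radius of convergence at 0: 11/10.
At 11/10: a pole of order 2; residue 37/28.


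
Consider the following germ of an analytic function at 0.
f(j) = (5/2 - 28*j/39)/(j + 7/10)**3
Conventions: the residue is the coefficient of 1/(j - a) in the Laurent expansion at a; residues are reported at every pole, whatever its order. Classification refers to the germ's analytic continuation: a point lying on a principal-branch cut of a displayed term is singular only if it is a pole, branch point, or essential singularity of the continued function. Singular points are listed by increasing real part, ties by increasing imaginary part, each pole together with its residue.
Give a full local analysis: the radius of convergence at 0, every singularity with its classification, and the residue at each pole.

Radius of convergence at 0: 7/10.
At -7/10: a pole of order 3; residue 0.

Denominator factor (j + 7/10)^3: pole of order 3 at -7/10, modulus 7/10.
The radius of convergence is the smallest modulus among the singular points: 7/10.
At the order-3 pole -7/10 set g(j) = (j - (-7/10))^3*f(j) = 5/2 - 28*j/39.
Order-3 pole: residue = g''(a)/2; g''(-7/10) = 0, so the residue is 0.


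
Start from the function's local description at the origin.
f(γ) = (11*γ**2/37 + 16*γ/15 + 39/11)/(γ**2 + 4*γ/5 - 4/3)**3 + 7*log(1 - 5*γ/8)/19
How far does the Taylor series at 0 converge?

The radius of convergence is -2/5 + (4/15)*sqrt(21).

Denominator factor (γ**2 + 4*γ/5 - 4/3)^3: discriminant 448/75, real irrational roots -2/5 + (4/15)*sqrt(21) and -2/5 - (4/15)*sqrt(21); poles of order 3, moduli -2/5 + (4/15)*sqrt(21) and 2/5 + (4/15)*sqrt(21).
Branch term (7/19)*log(1 - γ/(8/5)): its argument vanishes at γ = 8/5, a logarithmic branch point, modulus 8/5.
The radius of convergence is the smallest modulus among the singular points: -2/5 + (4/15)*sqrt(21).


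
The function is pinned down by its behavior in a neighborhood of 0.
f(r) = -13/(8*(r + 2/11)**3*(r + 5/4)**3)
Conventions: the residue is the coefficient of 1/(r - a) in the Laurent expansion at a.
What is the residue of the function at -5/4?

At the order-3 pole -5/4 set g(r) = (r - (-5/4))^3*f(r) = -13/(8*(r + 2/11)**3).
Order-3 pole: residue = g''(a)/2; g''(-5/4) = 3215866368/229345007, so the residue is 1607933184/229345007.

The residue is 1607933184/229345007.


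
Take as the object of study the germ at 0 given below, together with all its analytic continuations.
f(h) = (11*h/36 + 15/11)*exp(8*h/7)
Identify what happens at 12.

The point is a regular point.

There is no denominator, hence no pole anywhere.
The factor exp(8*h/7) is entire.
So the germ continues analytically to 12.


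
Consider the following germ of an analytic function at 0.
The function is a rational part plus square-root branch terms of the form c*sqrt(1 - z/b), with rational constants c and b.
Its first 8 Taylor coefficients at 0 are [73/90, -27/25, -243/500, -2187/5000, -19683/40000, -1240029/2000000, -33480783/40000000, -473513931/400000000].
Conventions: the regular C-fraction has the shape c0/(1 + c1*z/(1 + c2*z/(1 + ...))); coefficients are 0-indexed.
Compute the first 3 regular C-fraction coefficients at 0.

The regular C-fraction coefficients are [73/90, 486/365, -2601/1460].

Taylor coefficients (read off): a_0 = 73/90, a_1 = -27/25, a_2 = -243/500.
c0 = a_0 = 73/90. Peel one level at a time: if S = 1 + c*z/S' with S'(0) = 1, then c is the z-coefficient of S and S' = c*z/(S - 1).
S_1 = c0/f = 1 + (486/365)*z + (632043/266450)*z^2 + ...; c1 = 486/365.
S_2 = c1*z/(S_1 - 1) = 1 + (-2601/1460)*z + ...; c2 = -2601/1460.


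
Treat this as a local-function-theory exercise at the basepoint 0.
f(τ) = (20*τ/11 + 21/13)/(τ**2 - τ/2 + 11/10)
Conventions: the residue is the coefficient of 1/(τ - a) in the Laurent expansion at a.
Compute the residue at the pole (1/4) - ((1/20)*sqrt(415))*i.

The residue is (10/11) + ((592/11869)*sqrt(415))*i.

The factor τ**2 - τ/2 + 11/10 splits as (τ - a)(τ - a') with a = (1/4) - ((1/20)*sqrt(415))*i, a' = (1/4) + ((1/20)*sqrt(415))*i. At the order-1 pole a set g(τ) = (τ - a)*f(τ) = [20*τ/11 + 21/13] / (τ - a').
Simple pole: residue = g(a) at a = (1/4) - ((1/20)*sqrt(415))*i, which is (10/11) + ((592/11869)*sqrt(415))*i.


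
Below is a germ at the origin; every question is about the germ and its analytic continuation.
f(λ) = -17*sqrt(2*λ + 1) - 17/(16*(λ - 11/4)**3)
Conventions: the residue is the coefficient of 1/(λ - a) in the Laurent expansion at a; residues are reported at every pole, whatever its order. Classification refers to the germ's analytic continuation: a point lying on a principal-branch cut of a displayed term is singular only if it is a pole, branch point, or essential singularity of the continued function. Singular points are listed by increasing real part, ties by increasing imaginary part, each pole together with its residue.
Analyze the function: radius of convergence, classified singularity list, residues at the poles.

Radius of convergence at 0: 1/2.
At -1/2: an algebraic (square-root) branch point.
At 11/4: a pole of order 3; residue 0.

Denominator factor (λ - 11/4)^3: pole of order 3 at 11/4, modulus 11/4.
Branch term (-17)*sqrt(1 - λ/(-1/2)): its argument vanishes at λ = -1/2, a square-root branch point, modulus 1/2.
The radius of convergence is the smallest modulus among the singular points: 1/2.
The branch term is analytic at 11/4 and contributes nothing to the residue; only the rational part matters.
At the order-3 pole 11/4 set g(λ) = (λ - (11/4))^3*(rational part) = -17/16.
Order-3 pole: residue = g''(a)/2; g''(11/4) = 0, so the residue is 0.
List the singular points by increasing real part (a conjugate pair: the negative imaginary part first).


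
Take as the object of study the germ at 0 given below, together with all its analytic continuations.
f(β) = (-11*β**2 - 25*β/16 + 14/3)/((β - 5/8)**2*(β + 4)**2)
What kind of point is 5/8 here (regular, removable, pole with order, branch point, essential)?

The denominator factor β - 5/8 vanishes at 5/8 and appears to the power 2; the numerator there equals -233/384, nonzero, and no other factor vanishes.
Hence a pole whose order is the multiplicity, 2.

The point is a pole of order 2.


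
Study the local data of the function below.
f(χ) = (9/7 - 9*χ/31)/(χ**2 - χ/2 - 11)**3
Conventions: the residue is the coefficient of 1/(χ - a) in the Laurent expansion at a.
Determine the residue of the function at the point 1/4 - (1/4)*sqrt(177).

The residue is -(1872/44567243)*sqrt(177).

The factor χ**2 - χ/2 - 11 splits as (χ - a)(χ - a') with a = 1/4 - (1/4)*sqrt(177), a' = 1/4 + (1/4)*sqrt(177). At the order-3 pole a set g(χ) = (χ - a)^3*f(χ) = [9/7 - 9*χ/31] / (χ - a')^3.
Order-3 pole: residue = g''(a)/2; g''(1/4 - (1/4)*sqrt(177)) = -(3744/44567243)*sqrt(177), so the residue is -(1872/44567243)*sqrt(177).


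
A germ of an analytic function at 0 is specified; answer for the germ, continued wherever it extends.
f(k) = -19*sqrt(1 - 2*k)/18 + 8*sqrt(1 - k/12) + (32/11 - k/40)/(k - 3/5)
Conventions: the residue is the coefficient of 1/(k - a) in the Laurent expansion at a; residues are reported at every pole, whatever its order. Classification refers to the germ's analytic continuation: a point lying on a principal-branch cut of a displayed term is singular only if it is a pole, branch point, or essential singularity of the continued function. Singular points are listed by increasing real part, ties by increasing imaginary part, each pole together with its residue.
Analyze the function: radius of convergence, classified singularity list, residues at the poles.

Denominator factor (k - 3/5): pole of order 1 at 3/5, modulus 3/5.
Branch term (-19/18)*sqrt(1 - k/(1/2)): its argument vanishes at k = 1/2, a square-root branch point, modulus 1/2.
Branch term (8)*sqrt(1 - k/(12)): its argument vanishes at k = 12, a square-root branch point, modulus 12.
The radius of convergence is the smallest modulus among the singular points: 1/2.
The branch terms are analytic at 3/5 and contribute nothing to the residue; only the rational part matters.
At the order-1 pole 3/5 set g(k) = (k - (3/5))*(rational part) = 32/11 - k/40.
Simple pole: residue = g(a) at a = 3/5, which is 6367/2200.
List the singular points by increasing real part (a conjugate pair: the negative imaginary part first).

Radius of convergence at 0: 1/2.
At 1/2: an algebraic (square-root) branch point.
At 3/5: a pole of order 1; residue 6367/2200.
At 12: an algebraic (square-root) branch point.


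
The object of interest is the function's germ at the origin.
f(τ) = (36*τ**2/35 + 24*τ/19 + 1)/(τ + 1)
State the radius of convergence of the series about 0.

The radius of convergence is 1.

Denominator factor (τ + 1): pole of order 1 at -1, modulus 1.
The radius of convergence is the smallest modulus among the singular points: 1.


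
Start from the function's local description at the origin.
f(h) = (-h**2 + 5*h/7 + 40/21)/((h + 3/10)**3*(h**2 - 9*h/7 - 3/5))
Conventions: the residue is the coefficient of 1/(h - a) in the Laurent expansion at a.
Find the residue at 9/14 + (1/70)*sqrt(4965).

The factor h**2 - 9*h/7 - 3/5 splits as (h - a)(h - a') with a = 9/14 + (1/70)*sqrt(4965), a' = 9/14 - (1/70)*sqrt(4965). At the order-1 pole a set g(h) = (h - a)*f(h) = [(-h**2 + 5*h/7 + 40/21)/(h + 3/10)**3] / (h - a').
Simple pole: residue = g(a) at a = 9/14 + (1/70)*sqrt(4965), which is 954673000/658503 - (1494839200/72654831)*sqrt(4965).

The residue is 954673000/658503 - (1494839200/72654831)*sqrt(4965).


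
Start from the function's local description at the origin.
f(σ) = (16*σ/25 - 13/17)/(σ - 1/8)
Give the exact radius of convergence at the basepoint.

The radius of convergence is 1/8.

Denominator factor (σ - 1/8): pole of order 1 at 1/8, modulus 1/8.
The radius of convergence is the smallest modulus among the singular points: 1/8.


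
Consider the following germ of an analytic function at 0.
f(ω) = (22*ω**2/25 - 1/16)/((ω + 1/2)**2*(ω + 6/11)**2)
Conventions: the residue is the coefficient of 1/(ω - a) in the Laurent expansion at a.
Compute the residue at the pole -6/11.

The residue is 94501/25.

At the order-2 pole -6/11 set g(ω) = (ω - (-6/11))^2*f(ω) = (22*ω**2/25 - 1/16)/(ω + 1/2)**2.
Order-2 pole: residue = g'(a); g'(-6/11) = 94501/25, so the residue is 94501/25.


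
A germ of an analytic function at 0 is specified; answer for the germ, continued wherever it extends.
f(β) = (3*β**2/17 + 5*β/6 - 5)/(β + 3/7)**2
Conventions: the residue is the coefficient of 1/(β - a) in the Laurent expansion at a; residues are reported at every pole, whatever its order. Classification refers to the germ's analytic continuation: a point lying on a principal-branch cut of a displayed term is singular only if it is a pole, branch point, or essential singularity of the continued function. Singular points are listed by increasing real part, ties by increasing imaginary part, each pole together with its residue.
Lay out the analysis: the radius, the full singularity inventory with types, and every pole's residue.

Denominator factor (β + 3/7)^2: pole of order 2 at -3/7, modulus 3/7.
The radius of convergence is the smallest modulus among the singular points: 3/7.
At the order-2 pole -3/7 set g(β) = (β - (-3/7))^2*f(β) = 3*β**2/17 + 5*β/6 - 5.
Order-2 pole: residue = g'(a); g'(-3/7) = 487/714, so the residue is 487/714.

Radius of convergence at 0: 3/7.
At -3/7: a pole of order 2; residue 487/714.


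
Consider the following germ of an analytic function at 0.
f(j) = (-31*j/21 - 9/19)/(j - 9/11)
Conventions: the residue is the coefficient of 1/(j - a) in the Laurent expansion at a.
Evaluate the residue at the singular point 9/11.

The residue is -2460/1463.

At the order-1 pole 9/11 set g(j) = (j - (9/11))*f(j) = -31*j/21 - 9/19.
Simple pole: residue = g(a) at a = 9/11, which is -2460/1463.


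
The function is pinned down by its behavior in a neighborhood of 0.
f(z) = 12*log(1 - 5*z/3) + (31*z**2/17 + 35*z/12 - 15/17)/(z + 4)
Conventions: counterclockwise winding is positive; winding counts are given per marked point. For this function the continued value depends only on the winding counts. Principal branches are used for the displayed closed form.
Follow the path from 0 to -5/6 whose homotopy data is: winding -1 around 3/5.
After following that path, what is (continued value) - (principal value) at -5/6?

Continued minus principal equals -(24)*pi*i.

The rational part is single-valued and drops out of the difference; each branch term changes only by its own monodromy.
(12)*log(1 - z/(3/5)): each positive loop around 3/5 adds 2*pi*i to the log, so winding -1 contributes (12)*(-1)*2*pi*i = -(24)*pi*i.
Summing the contributions at z = -5/6 gives -(24)*pi*i.


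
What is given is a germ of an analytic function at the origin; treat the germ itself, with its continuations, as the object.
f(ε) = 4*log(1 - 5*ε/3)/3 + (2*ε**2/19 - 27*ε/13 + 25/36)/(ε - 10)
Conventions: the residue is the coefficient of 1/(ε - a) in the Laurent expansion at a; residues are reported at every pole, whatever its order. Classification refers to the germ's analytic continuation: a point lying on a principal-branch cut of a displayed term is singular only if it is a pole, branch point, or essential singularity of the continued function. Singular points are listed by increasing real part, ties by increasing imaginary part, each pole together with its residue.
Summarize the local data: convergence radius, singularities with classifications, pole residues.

Denominator factor (ε - 10): pole of order 1 at 10, modulus 10.
Branch term (4/3)*log(1 - ε/(3/5)): its argument vanishes at ε = 3/5, a logarithmic branch point, modulus 3/5.
The radius of convergence is the smallest modulus among the singular points: 3/5.
The branch term is analytic at 10 and contributes nothing to the residue; only the rational part matters.
At the order-1 pole 10 set g(ε) = (ε - (10))*(rational part) = 2*ε**2/19 - 27*ε/13 + 25/36.
Simple pole: residue = g(a) at a = 10, which is -84905/8892.
List the singular points by increasing real part (a conjugate pair: the negative imaginary part first).

Radius of convergence at 0: 3/5.
At 3/5: a logarithmic branch point.
At 10: a pole of order 1; residue -84905/8892.


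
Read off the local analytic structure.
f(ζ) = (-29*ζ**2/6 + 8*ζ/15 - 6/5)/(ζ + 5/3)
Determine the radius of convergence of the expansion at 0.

The radius of convergence is 5/3.

Denominator factor (ζ + 5/3): pole of order 1 at -5/3, modulus 5/3.
The radius of convergence is the smallest modulus among the singular points: 5/3.


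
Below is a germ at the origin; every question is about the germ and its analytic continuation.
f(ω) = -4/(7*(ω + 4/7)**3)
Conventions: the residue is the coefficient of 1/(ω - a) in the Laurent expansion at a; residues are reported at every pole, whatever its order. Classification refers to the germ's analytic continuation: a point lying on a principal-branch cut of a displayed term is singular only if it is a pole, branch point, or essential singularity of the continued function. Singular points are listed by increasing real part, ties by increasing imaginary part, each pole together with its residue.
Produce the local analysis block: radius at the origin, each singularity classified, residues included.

Radius of convergence at 0: 4/7.
At -4/7: a pole of order 3; residue 0.

Denominator factor (ω + 4/7)^3: pole of order 3 at -4/7, modulus 4/7.
The radius of convergence is the smallest modulus among the singular points: 4/7.
At the order-3 pole -4/7 set g(ω) = (ω - (-4/7))^3*f(ω) = -4/7.
Order-3 pole: residue = g''(a)/2; g''(-4/7) = 0, so the residue is 0.


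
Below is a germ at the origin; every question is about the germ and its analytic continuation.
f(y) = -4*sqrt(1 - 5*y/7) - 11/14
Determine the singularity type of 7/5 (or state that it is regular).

The point is an algebraic (square-root) branch point.

The term (-4)*sqrt(1 - y/(7/5)) has argument 1 - 7/5/(7/5) = 0 at 7/5: a square-root (algebraic, two-sheeted) branch point; the remaining terms are analytic or single-valued there.


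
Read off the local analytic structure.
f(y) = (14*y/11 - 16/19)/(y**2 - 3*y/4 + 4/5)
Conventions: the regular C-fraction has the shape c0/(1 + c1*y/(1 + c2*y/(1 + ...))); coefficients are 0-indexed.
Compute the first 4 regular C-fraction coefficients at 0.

Taylor coefficients (expand at 0): a_0 = -20/19, a_1 = 505/836, a_2 = 1325/704, a_3 = 216025/214016.
c0 = a_0 = -20/19. Peel one level at a time: if S = 1 + c*y/S' with S'(0) = 1, then c is the y-coefficient of S and S' = c*y/(S - 1).
S_1 = c0/f = 1 + (101/176)*y + (32793/15488)*y^2 + ...; c1 = 101/176.
S_2 = c1*y/(S_1 - 1) = 1 + (-32793/8888)*y + (163965/20402)*y^2 + ...; c2 = -32793/8888.
S_3 = c2*y/(S_2 - 1) = 1 + (220/101)*y + ...; c3 = 220/101.

The regular C-fraction coefficients are [-20/19, 101/176, -32793/8888, 220/101].


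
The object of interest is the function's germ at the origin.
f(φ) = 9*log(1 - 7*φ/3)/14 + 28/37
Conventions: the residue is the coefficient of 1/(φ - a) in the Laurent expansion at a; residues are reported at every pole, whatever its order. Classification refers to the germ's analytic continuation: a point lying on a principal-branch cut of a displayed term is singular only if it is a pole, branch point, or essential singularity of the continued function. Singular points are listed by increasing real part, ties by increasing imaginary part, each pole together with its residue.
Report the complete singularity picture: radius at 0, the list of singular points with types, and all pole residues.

Radius of convergence at 0: 3/7.
At 3/7: a logarithmic branch point.

Branch term (9/14)*log(1 - φ/(3/7)): its argument vanishes at φ = 3/7, a logarithmic branch point, modulus 3/7.
The radius of convergence is the smallest modulus among the singular points: 3/7.


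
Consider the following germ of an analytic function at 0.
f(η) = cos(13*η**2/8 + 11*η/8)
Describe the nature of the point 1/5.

The point is a regular point.

There is no denominator, hence no pole anywhere.
The factor cos(13*η**2/8 + 11*η/8) is entire.
So the germ continues analytically to 1/5.


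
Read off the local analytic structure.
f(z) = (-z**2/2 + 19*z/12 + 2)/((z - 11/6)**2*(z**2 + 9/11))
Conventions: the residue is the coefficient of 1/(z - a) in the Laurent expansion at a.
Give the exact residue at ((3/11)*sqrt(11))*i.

The residue is (2016597/5478050) - ((35967/2739025)*sqrt(11))*i.

The factor z**2 + 9/11 splits as (z - a)(z - a') with a = ((3/11)*sqrt(11))*i, a' = -((3/11)*sqrt(11))*i. At the order-1 pole a set g(z) = (z - a)*f(z) = [(-z**2/2 + 19*z/12 + 2)/(z - 11/6)**2] / (z - a').
Simple pole: residue = g(a) at a = ((3/11)*sqrt(11))*i, which is (2016597/5478050) - ((35967/2739025)*sqrt(11))*i.


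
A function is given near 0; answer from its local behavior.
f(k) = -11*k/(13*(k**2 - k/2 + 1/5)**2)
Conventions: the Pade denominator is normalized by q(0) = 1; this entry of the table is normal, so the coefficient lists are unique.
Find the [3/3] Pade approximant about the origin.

The Pade approximant has numerator coefficients [0, -275/13, -5500/91, -5500/91]; denominator coefficients [1, -15/7, 135/28, 50/7].

Taylor coefficients needed (expand at 0): a_0 = 0, a_1 = -275/13, a_2 = -1375/13, a_3 = -9625/52, a_4 = 6875/26, a_5 = 460625/208, a_6 = 996875/208.
Write the denominator as Q(k) = 1 + q1*k + q2*k^2 + q3*k^3. Requiring Q*f - P = O(k^7) with deg P <= 3 kills the coefficients of k^4..k^6 in Q*f:
  k^4: a_4 + q1*a_3 + q2*a_2 + q3*a_1 = 0, i.e. 6875/26 + (-9625/52)*q1 + (-1375/13)*q2 + (-275/13)*q3 = 0.
  k^5: a_5 + q1*a_4 + q2*a_3 + q3*a_2 = 0, i.e. 460625/208 + (6875/26)*q1 + (-9625/52)*q2 + (-1375/13)*q3 = 0.
  k^6: a_6 + q1*a_5 + q2*a_4 + q3*a_3 = 0, i.e. 996875/208 + (460625/208)*q1 + (6875/26)*q2 + (-9625/52)*q3 = 0.
Solving this linear system: q1 = -15/7, q2 = 135/28, q3 = 50/7.
The numerator is Q*f truncated at degree 3: P0 = a_0 = 0; P1 = a_1 + q1*a_0 = -275/13; P2 = a_2 + q1*a_1 + q2*a_0 = -5500/91; P3 = a_3 + q1*a_2 + q2*a_1 + q3*a_0 = -5500/91.


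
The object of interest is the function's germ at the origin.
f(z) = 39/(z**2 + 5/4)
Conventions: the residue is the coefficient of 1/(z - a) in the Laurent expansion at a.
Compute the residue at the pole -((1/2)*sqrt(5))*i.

The factor z**2 + 5/4 splits as (z - a)(z - a') with a = -((1/2)*sqrt(5))*i, a' = ((1/2)*sqrt(5))*i. At the order-1 pole a set g(z) = (z - a)*f(z) = [39] / (z - a').
Simple pole: residue = g(a) at a = -((1/2)*sqrt(5))*i, which is ((39/5)*sqrt(5))*i.

The residue is ((39/5)*sqrt(5))*i.


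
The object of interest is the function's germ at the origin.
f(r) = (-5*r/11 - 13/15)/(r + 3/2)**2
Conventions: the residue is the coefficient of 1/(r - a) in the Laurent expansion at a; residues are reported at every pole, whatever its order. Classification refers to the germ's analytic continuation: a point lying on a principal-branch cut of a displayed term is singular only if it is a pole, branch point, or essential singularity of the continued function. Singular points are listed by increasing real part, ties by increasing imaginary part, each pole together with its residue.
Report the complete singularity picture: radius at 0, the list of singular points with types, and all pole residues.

Radius of convergence at 0: 3/2.
At -3/2: a pole of order 2; residue -5/11.

Denominator factor (r + 3/2)^2: pole of order 2 at -3/2, modulus 3/2.
The radius of convergence is the smallest modulus among the singular points: 3/2.
At the order-2 pole -3/2 set g(r) = (r - (-3/2))^2*f(r) = -5*r/11 - 13/15.
Order-2 pole: residue = g'(a); g'(-3/2) = -5/11, so the residue is -5/11.


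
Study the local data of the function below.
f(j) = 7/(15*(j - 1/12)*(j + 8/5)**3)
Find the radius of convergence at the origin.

Denominator factor (j + 8/5)^3: pole of order 3 at -8/5, modulus 8/5.
Denominator factor (j - 1/12): pole of order 1 at 1/12, modulus 1/12.
The radius of convergence is the smallest modulus among the singular points: 1/12.

The radius of convergence is 1/12.


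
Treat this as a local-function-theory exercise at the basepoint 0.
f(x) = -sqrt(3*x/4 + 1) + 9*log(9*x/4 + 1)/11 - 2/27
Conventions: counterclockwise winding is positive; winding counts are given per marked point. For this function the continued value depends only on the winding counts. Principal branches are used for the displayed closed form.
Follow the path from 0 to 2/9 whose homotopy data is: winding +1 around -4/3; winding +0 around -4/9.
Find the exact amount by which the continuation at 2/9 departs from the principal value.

Continued minus principal equals (1/3)*sqrt(42).

The rational part is single-valued and drops out of the difference; each branch term changes only by its own monodromy.
(-1)*sqrt(1 - x/(-4/3)): winding +1 is odd, the square root flips sign, contributing -2*(-1)*sqrt(1 - (2/9)/(-4/3)) = -2*(-1)*sqrt(7/6) = (1/3)*sqrt(42).
(9/11)*log(1 - x/(-4/9)): winding 0 around -4/9, so this term returns to its principal value, contribution 0.
Summing the contributions at x = 2/9 gives (1/3)*sqrt(42).


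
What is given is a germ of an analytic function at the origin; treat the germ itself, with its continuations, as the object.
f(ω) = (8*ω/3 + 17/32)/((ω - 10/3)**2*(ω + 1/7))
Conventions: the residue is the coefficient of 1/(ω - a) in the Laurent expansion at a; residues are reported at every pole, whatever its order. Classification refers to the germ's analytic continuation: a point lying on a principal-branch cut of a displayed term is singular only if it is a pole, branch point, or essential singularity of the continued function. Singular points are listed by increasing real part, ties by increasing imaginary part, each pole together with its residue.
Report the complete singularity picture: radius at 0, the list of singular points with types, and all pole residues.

Radius of convergence at 0: 1/7.
At -1/7: a pole of order 1; residue 2121/170528.
At 10/3: a pole of order 2; residue -2121/170528.

Denominator factor (ω - 10/3)^2: pole of order 2 at 10/3, modulus 10/3.
Denominator factor (ω + 1/7): pole of order 1 at -1/7, modulus 1/7.
The radius of convergence is the smallest modulus among the singular points: 1/7.
At the order-1 pole -1/7 set g(ω) = (ω - (-1/7))*f(ω) = (8*ω/3 + 17/32)/(ω - 10/3)**2.
Simple pole: residue = g(a) at a = -1/7, which is 2121/170528.
At the order-2 pole 10/3 set g(ω) = (ω - (10/3))^2*f(ω) = (8*ω/3 + 17/32)/(ω + 1/7).
Order-2 pole: residue = g'(a); g'(10/3) = -2121/170528, so the residue is -2121/170528.
List the singular points by increasing real part (a conjugate pair: the negative imaginary part first).
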